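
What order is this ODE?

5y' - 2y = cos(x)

The order is 1 (highest derivative is of order 1).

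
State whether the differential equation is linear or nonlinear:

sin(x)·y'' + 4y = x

Linear (y and its derivatives appear to the first power only, no products of y terms)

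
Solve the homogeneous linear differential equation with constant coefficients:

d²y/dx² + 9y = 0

Characteristic equation: r² + 9 = 0
Roots: r = ±3i (complex conjugates)
General solution: y = C₁cos(3x) + C₂sin(3x)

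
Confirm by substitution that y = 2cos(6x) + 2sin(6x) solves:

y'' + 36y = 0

Verification:
y'' = -72cos(6x) - 72sin(6x)
y'' + 36y = 0 ✓

Yes, it is a solution.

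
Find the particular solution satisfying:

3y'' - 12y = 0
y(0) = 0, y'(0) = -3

General solution: y = C₁e^(2x) + C₂e^(-2x)
Applying ICs: C₁ = -3/4, C₂ = 3/4
Particular solution: y = -(3/4)e^(2x) + (3/4)e^(-2x)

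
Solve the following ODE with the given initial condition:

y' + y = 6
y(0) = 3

General solution: y = 6 + Ce^(-x)
Applying y(0) = 3: C = 3 - 6 = -3
Particular solution: y = 6 - 3e^(-x)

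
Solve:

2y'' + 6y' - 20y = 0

Characteristic equation: 2r² + 6r - 20 = 0
Divide by 2: r² + 3r - 10 = 0
Roots: r = 2, -5 (distinct real)
General solution: y = C₁e^(2x) + C₂e^(-5x)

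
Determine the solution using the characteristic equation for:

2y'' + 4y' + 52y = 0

Characteristic equation: 2r² + 4r + 52 = 0
Divide by 2: r² + 2r + 26 = 0
Roots: r = -1 ± 5i (complex conjugates)
General solution: y = e^(-x)(C₁cos(5x) + C₂sin(5x))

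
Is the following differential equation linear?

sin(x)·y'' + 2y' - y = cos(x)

Yes. Linear (y and its derivatives appear to the first power only, no products of y terms)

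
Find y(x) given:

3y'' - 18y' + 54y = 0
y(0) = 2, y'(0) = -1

General solution: y = e^(3x)(C₁cos(3x) + C₂sin(3x))
Complex roots r = 3 ± 3i
Applying ICs: C₁ = 2, C₂ = -7/3
Particular solution: y = e^(3x)(2cos(3x) - (7/3)sin(3x))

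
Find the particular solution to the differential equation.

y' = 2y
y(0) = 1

General solution: y = Ce^(2x)
Applying IC y(0) = 1:
Particular solution: y = e^(2x)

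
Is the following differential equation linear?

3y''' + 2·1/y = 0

No. Nonlinear (1/y term)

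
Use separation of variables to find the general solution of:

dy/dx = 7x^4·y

Separating variables and integrating:
ln|y| = 7x^5/5 + C

General solution: y = Ce^(7x^5/5)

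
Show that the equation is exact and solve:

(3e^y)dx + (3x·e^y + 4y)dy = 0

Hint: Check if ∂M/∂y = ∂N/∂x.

Verify exactness: ∂M/∂y = ∂N/∂x ✓
Find F(x,y) such that ∂F/∂x = M, ∂F/∂y = N
Solution: 3x·e^y + 2y² = C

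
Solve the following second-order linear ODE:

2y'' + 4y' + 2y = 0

Characteristic equation: 2r² + 4r + 2 = 0
Divide by 2: r² + 2r + 1 = 0
Factored: (r + 1)² = 0
Repeated root: r = -1
General solution: y = (C₁ + C₂x)e^(-x)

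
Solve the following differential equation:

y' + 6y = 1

Using integrating factor method:

General solution: y = 1/6 + Ce^(-6x)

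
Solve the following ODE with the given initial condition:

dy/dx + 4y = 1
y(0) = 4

General solution: y = 1/4 + Ce^(-4x)
Applying y(0) = 4: C = 4 - 1/4 = 15/4
Particular solution: y = 1/4 + (15/4)e^(-4x)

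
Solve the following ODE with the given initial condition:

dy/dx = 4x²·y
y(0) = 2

General solution: y = Ce^(4x³/3)
Applying IC y(0) = 2:
Particular solution: y = 2e^(4x³/3)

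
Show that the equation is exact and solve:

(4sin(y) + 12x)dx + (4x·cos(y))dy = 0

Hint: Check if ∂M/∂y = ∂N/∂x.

Verify exactness: ∂M/∂y = ∂N/∂x ✓
Find F(x,y) such that ∂F/∂x = M, ∂F/∂y = N
Solution: 4x·sin(y) + 6x² = C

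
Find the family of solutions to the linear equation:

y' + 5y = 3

Using integrating factor method:

General solution: y = 3/5 + Ce^(-5x)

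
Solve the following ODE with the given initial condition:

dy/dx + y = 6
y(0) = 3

General solution: y = 6 + Ce^(-x)
Applying y(0) = 3: C = 3 - 6 = -3
Particular solution: y = 6 - 3e^(-x)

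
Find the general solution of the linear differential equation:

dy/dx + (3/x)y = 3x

Using integrating factor method:

General solution: y = (3/5)x^2 + Cx^(-3)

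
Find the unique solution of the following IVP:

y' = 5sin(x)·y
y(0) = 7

General solution: y = Ce^(-5cos(x))
Applying IC y(0) = 7:
Particular solution: y = 7e^(5(1-cos(x)))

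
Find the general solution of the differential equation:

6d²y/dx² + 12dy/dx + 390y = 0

Characteristic equation: 6r² + 12r + 390 = 0
Divide by 6: r² + 2r + 65 = 0
Roots: r = -1 ± 8i (complex conjugates)
General solution: y = e^(-x)(C₁cos(8x) + C₂sin(8x))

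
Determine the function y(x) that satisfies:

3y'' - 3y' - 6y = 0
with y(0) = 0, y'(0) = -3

General solution: y = C₁e^(2x) + C₂e^(-x)
Applying ICs: C₁ = -1, C₂ = 1
Particular solution: y = -e^(2x) + e^(-x)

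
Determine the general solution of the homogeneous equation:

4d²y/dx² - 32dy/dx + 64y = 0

Characteristic equation: 4r² - 32r + 64 = 0
Divide by 4: r² - 8r + 16 = 0
Factored: (r - 4)² = 0
Repeated root: r = 4
General solution: y = (C₁ + C₂x)e^(4x)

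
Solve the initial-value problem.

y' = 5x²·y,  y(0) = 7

General solution: y = Ce^(5x³/3)
Applying IC y(0) = 7:
Particular solution: y = 7e^(5x³/3)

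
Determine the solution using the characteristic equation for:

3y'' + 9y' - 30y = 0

Characteristic equation: 3r² + 9r - 30 = 0
Divide by 3: r² + 3r - 10 = 0
Roots: r = 2, -5 (distinct real)
General solution: y = C₁e^(2x) + C₂e^(-5x)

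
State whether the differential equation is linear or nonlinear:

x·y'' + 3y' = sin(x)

Linear (y and its derivatives appear to the first power only, no products of y terms)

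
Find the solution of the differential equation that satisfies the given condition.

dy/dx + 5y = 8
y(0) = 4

General solution: y = 8/5 + Ce^(-5x)
Applying y(0) = 4: C = 4 - 8/5 = 12/5
Particular solution: y = 8/5 + (12/5)e^(-5x)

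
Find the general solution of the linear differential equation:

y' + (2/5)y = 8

Using integrating factor method:

General solution: y = 20 + Ce^(-2x/5)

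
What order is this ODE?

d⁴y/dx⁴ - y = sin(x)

The order is 4 (highest derivative is of order 4).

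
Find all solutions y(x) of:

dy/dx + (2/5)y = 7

Using integrating factor method:

General solution: y = 35/2 + Ce^(-2x/5)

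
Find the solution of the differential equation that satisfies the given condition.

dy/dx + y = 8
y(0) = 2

General solution: y = 8 + Ce^(-x)
Applying y(0) = 2: C = 2 - 8 = -6
Particular solution: y = 8 - 6e^(-x)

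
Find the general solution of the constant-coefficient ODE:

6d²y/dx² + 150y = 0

Characteristic equation: 6r² + 150 = 0
Divide by 6: r² + 25 = 0
Roots: r = ±5i (complex conjugates)
General solution: y = C₁cos(5x) + C₂sin(5x)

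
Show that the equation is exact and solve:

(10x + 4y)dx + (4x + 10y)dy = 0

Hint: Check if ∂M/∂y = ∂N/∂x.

Verify exactness: ∂M/∂y = ∂N/∂x ✓
Find F(x,y) such that ∂F/∂x = M, ∂F/∂y = N
Solution: 5x² + 4xy + 5y² = C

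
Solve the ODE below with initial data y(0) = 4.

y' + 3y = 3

General solution: y = 1 + Ce^(-3x)
Applying y(0) = 4: C = 4 - 1 = 3
Particular solution: y = 1 + 3e^(-3x)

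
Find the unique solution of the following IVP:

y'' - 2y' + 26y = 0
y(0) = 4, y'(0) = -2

General solution: y = e^x(C₁cos(5x) + C₂sin(5x))
Complex roots r = 1 ± 5i
Applying ICs: C₁ = 4, C₂ = -6/5
Particular solution: y = e^x(4cos(5x) - (6/5)sin(5x))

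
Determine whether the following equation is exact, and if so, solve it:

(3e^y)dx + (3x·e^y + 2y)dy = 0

Verify exactness: ∂M/∂y = ∂N/∂x ✓
Find F(x,y) such that ∂F/∂x = M, ∂F/∂y = N
Solution: 3x·e^y + y² = C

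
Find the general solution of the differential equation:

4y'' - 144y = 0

Characteristic equation: 4r² - 144 = 0
Divide by 4: r² - 36 = 0
Roots: r = 6, -6 (distinct real)
General solution: y = C₁e^(6x) + C₂e^(-6x)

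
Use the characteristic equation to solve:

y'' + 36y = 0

Characteristic equation: r² + 36 = 0
Roots: r = ±6i (complex conjugates)
General solution: y = C₁cos(6x) + C₂sin(6x)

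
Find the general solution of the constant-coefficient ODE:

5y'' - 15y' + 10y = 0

Characteristic equation: 5r² - 15r + 10 = 0
Divide by 5: r² - 3r + 2 = 0
Roots: r = 1, 2 (distinct real)
General solution: y = C₁e^x + C₂e^(2x)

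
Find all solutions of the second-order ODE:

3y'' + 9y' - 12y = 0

Characteristic equation: 3r² + 9r - 12 = 0
Divide by 3: r² + 3r - 4 = 0
Roots: r = 1, -4 (distinct real)
General solution: y = C₁e^x + C₂e^(-4x)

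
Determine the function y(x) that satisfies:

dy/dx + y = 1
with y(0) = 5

General solution: y = 1 + Ce^(-x)
Applying y(0) = 5: C = 5 - 1 = 4
Particular solution: y = 1 + 4e^(-x)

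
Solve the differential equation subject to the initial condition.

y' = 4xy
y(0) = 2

General solution: y = Ce^(2x²)
Applying IC y(0) = 2:
Particular solution: y = 2e^(2x²)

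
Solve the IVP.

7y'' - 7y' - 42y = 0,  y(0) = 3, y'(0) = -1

General solution: y = C₁e^(3x) + C₂e^(-2x)
Applying ICs: C₁ = 1, C₂ = 2
Particular solution: y = e^(3x) + 2e^(-2x)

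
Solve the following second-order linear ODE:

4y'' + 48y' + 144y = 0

Characteristic equation: 4r² + 48r + 144 = 0
Divide by 4: r² + 12r + 36 = 0
Factored: (r + 6)² = 0
Repeated root: r = -6
General solution: y = (C₁ + C₂x)e^(-6x)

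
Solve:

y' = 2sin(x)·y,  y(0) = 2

General solution: y = Ce^(-2cos(x))
Applying IC y(0) = 2:
Particular solution: y = 2e^(2(1-cos(x)))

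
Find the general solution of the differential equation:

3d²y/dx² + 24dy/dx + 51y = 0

Characteristic equation: 3r² + 24r + 51 = 0
Divide by 3: r² + 8r + 17 = 0
Roots: r = -4 ± i (complex conjugates)
General solution: y = e^(-4x)(C₁cos(x) + C₂sin(x))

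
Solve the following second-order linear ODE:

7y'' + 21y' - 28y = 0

Characteristic equation: 7r² + 21r - 28 = 0
Divide by 7: r² + 3r - 4 = 0
Roots: r = 1, -4 (distinct real)
General solution: y = C₁e^x + C₂e^(-4x)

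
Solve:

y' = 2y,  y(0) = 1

General solution: y = Ce^(2x)
Applying IC y(0) = 1:
Particular solution: y = e^(2x)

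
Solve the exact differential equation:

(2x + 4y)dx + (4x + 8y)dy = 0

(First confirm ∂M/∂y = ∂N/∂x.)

Verify exactness: ∂M/∂y = ∂N/∂x ✓
Find F(x,y) such that ∂F/∂x = M, ∂F/∂y = N
Solution: x² + 4xy + 4y² = C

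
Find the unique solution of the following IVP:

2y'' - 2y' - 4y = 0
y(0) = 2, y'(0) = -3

General solution: y = C₁e^(2x) + C₂e^(-x)
Applying ICs: C₁ = -1/3, C₂ = 7/3
Particular solution: y = -(1/3)e^(2x) + (7/3)e^(-x)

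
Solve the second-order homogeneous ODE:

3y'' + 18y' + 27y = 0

Characteristic equation: 3r² + 18r + 27 = 0
Divide by 3: r² + 6r + 9 = 0
Factored: (r + 3)² = 0
Repeated root: r = -3
General solution: y = (C₁ + C₂x)e^(-3x)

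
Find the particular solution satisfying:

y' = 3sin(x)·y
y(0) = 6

General solution: y = Ce^(-3cos(x))
Applying IC y(0) = 6:
Particular solution: y = 6e^(3(1-cos(x)))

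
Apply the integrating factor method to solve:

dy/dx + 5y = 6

Using integrating factor method:

General solution: y = 6/5 + Ce^(-5x)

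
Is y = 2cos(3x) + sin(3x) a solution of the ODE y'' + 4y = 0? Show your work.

Verification:
y'' = -18cos(3x) - 9sin(3x)
y'' + 4y ≠ 0 (frequency mismatch: got 9 instead of 4)

No, it is not a solution.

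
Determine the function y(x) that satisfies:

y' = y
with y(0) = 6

General solution: y = Ce^x
Applying IC y(0) = 6:
Particular solution: y = 6e^x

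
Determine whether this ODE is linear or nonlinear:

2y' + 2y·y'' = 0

Nonlinear (y·y'' term)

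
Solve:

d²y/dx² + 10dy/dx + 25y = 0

Characteristic equation: r² + 10r + 25 = 0
Factored: (r + 5)² = 0
Repeated root: r = -5
General solution: y = (C₁ + C₂x)e^(-5x)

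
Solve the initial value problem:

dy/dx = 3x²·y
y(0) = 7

General solution: y = Ce^(x³)
Applying IC y(0) = 7:
Particular solution: y = 7e^(x³)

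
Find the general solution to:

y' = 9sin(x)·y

Separating variables and integrating:
ln|y| = -9cos(x) + C

General solution: y = Ce^(-9cos(x))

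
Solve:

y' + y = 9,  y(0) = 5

General solution: y = 9 + Ce^(-x)
Applying y(0) = 5: C = 5 - 9 = -4
Particular solution: y = 9 - 4e^(-x)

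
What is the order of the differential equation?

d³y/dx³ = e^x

The order is 3 (highest derivative is of order 3).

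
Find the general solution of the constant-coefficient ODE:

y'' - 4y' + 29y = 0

Characteristic equation: r² - 4r + 29 = 0
Roots: r = 2 ± 5i (complex conjugates)
General solution: y = e^(2x)(C₁cos(5x) + C₂sin(5x))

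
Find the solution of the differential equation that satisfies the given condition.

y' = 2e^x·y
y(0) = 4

General solution: y = Ce^(2e^x)
Applying IC y(0) = 4:
Particular solution: y = 4e^(2(e^x - 1))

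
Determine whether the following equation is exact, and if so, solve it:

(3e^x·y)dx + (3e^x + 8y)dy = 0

Verify exactness: ∂M/∂y = ∂N/∂x ✓
Find F(x,y) such that ∂F/∂x = M, ∂F/∂y = N
Solution: 3e^x·y + 4y² = C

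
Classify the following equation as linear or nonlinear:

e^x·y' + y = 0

Linear (y and its derivatives appear to the first power only, no products of y terms)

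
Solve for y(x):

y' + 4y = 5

Using integrating factor method:

General solution: y = 5/4 + Ce^(-4x)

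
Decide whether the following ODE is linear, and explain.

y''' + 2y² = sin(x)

Nonlinear (y² term)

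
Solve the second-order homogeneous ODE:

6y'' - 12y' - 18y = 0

Characteristic equation: 6r² - 12r - 18 = 0
Divide by 6: r² - 2r - 3 = 0
Roots: r = 3, -1 (distinct real)
General solution: y = C₁e^(3x) + C₂e^(-x)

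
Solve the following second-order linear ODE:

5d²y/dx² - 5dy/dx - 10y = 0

Characteristic equation: 5r² - 5r - 10 = 0
Divide by 5: r² - r - 2 = 0
Roots: r = 2, -1 (distinct real)
General solution: y = C₁e^(2x) + C₂e^(-x)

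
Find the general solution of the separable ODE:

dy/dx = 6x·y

Separating variables and integrating:
ln|y| = 3x^2 + C

General solution: y = Ce^(3x^2)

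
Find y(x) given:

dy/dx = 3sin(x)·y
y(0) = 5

General solution: y = Ce^(-3cos(x))
Applying IC y(0) = 5:
Particular solution: y = 5e^(3(1-cos(x)))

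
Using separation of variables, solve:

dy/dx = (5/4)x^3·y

Separating variables and integrating:
ln|y| = 5x^4/16 + C

General solution: y = Ce^(5x^4/16)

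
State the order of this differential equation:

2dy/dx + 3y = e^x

The order is 1 (highest derivative is of order 1).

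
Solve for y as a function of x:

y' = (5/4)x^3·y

Separating variables and integrating:
ln|y| = 5x^4/16 + C

General solution: y = Ce^(5x^4/16)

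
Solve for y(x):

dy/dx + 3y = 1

Using integrating factor method:

General solution: y = 1/3 + Ce^(-3x)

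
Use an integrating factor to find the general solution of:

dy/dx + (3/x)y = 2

Using integrating factor method:

General solution: y = (1/2)x + Cx^(-3)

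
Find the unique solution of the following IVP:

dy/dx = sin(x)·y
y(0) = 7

General solution: y = Ce^(-cos(x))
Applying IC y(0) = 7:
Particular solution: y = 7e^(1-cos(x))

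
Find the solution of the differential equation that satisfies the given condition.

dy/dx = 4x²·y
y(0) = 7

General solution: y = Ce^(4x³/3)
Applying IC y(0) = 7:
Particular solution: y = 7e^(4x³/3)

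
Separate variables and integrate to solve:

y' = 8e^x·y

Separating variables and integrating:
ln|y| = 8e^x + C

General solution: y = Ce^(8e^x)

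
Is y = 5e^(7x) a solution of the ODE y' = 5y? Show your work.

Verification:
y = 5e^(7x)
y' = 35e^(7x)
But 5y = 25e^(7x)
y' ≠ 5y — the derivative does not match

No, it is not a solution.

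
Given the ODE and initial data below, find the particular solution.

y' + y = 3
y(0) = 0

General solution: y = 3 + Ce^(-x)
Applying y(0) = 0: C = 0 - 3 = -3
Particular solution: y = 3 - 3e^(-x)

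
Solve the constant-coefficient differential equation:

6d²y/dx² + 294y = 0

Characteristic equation: 6r² + 294 = 0
Divide by 6: r² + 49 = 0
Roots: r = ±7i (complex conjugates)
General solution: y = C₁cos(7x) + C₂sin(7x)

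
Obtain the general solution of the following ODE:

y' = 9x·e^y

Separating variables and integrating:
-e^(-y) = 9x²/2 + C

General solution: y = -ln(C - 9x²/2)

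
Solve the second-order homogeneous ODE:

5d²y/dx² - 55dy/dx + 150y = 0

Characteristic equation: 5r² - 55r + 150 = 0
Divide by 5: r² - 11r + 30 = 0
Roots: r = 6, 5 (distinct real)
General solution: y = C₁e^(6x) + C₂e^(5x)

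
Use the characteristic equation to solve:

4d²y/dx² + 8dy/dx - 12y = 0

Characteristic equation: 4r² + 8r - 12 = 0
Divide by 4: r² + 2r - 3 = 0
Roots: r = 1, -3 (distinct real)
General solution: y = C₁e^x + C₂e^(-3x)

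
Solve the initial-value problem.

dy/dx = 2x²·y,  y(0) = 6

General solution: y = Ce^(2x³/3)
Applying IC y(0) = 6:
Particular solution: y = 6e^(2x³/3)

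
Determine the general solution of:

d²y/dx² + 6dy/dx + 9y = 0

Characteristic equation: r² + 6r + 9 = 0
Factored: (r + 3)² = 0
Repeated root: r = -3
General solution: y = (C₁ + C₂x)e^(-3x)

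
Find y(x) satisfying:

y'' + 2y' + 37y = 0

Characteristic equation: r² + 2r + 37 = 0
Roots: r = -1 ± 6i (complex conjugates)
General solution: y = e^(-x)(C₁cos(6x) + C₂sin(6x))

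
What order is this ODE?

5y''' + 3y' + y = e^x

The order is 3 (highest derivative is of order 3).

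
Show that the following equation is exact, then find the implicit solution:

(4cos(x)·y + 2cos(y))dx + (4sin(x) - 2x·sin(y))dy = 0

Verify exactness: ∂M/∂y = ∂N/∂x ✓
Find F(x,y) such that ∂F/∂x = M, ∂F/∂y = N
Solution: 4sin(x)·y + 2x·cos(y) = C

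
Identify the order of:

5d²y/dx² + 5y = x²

The order is 2 (highest derivative is of order 2).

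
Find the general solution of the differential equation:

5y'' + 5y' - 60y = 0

Characteristic equation: 5r² + 5r - 60 = 0
Divide by 5: r² + r - 12 = 0
Roots: r = 3, -4 (distinct real)
General solution: y = C₁e^(3x) + C₂e^(-4x)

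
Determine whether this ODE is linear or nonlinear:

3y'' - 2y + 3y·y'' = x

Nonlinear (y·y'' term)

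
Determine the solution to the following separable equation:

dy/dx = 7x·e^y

Separating variables and integrating:
-e^(-y) = 7x²/2 + C

General solution: y = -ln(C - 7x²/2)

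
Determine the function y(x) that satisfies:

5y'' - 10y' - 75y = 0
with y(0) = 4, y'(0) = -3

General solution: y = C₁e^(5x) + C₂e^(-3x)
Applying ICs: C₁ = 9/8, C₂ = 23/8
Particular solution: y = (9/8)e^(5x) + (23/8)e^(-3x)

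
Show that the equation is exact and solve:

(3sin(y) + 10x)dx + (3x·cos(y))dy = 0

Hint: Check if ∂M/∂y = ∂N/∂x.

Verify exactness: ∂M/∂y = ∂N/∂x ✓
Find F(x,y) such that ∂F/∂x = M, ∂F/∂y = N
Solution: 3x·sin(y) + 5x² = C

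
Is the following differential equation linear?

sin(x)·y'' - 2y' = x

Yes. Linear (y and its derivatives appear to the first power only, no products of y terms)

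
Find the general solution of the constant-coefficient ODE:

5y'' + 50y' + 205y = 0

Characteristic equation: 5r² + 50r + 205 = 0
Divide by 5: r² + 10r + 41 = 0
Roots: r = -5 ± 4i (complex conjugates)
General solution: y = e^(-5x)(C₁cos(4x) + C₂sin(4x))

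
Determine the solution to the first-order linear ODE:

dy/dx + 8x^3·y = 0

Using integrating factor method:

General solution: y = Ce^(-2x^4)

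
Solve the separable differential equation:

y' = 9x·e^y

Separating variables and integrating:
-e^(-y) = 9x²/2 + C

General solution: y = -ln(C - 9x²/2)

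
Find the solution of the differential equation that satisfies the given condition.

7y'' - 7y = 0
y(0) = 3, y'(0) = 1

General solution: y = C₁e^x + C₂e^(-x)
Applying ICs: C₁ = 2, C₂ = 1
Particular solution: y = 2e^x + e^(-x)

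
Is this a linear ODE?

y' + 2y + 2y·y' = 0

No. Nonlinear (product y·y')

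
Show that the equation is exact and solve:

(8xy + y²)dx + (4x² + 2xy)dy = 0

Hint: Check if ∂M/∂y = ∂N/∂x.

Verify exactness: ∂M/∂y = ∂N/∂x ✓
Find F(x,y) such that ∂F/∂x = M, ∂F/∂y = N
Solution: 4x²y + xy² = C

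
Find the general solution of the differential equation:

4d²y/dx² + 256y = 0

Characteristic equation: 4r² + 256 = 0
Divide by 4: r² + 64 = 0
Roots: r = ±8i (complex conjugates)
General solution: y = C₁cos(8x) + C₂sin(8x)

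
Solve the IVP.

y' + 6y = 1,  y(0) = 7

General solution: y = 1/6 + Ce^(-6x)
Applying y(0) = 7: C = 7 - 1/6 = 41/6
Particular solution: y = 1/6 + (41/6)e^(-6x)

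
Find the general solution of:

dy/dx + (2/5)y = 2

Using integrating factor method:

General solution: y = 5 + Ce^(-2x/5)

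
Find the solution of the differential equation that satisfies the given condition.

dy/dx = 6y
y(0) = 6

General solution: y = Ce^(6x)
Applying IC y(0) = 6:
Particular solution: y = 6e^(6x)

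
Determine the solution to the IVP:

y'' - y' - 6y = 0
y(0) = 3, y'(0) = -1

General solution: y = C₁e^(3x) + C₂e^(-2x)
Applying ICs: C₁ = 1, C₂ = 2
Particular solution: y = e^(3x) + 2e^(-2x)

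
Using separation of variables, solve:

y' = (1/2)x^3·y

Separating variables and integrating:
ln|y| = x^4/8 + C

General solution: y = Ce^(x^4/8)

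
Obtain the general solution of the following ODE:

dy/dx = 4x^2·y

Separating variables and integrating:
ln|y| = 4x^3/3 + C

General solution: y = Ce^(4x^3/3)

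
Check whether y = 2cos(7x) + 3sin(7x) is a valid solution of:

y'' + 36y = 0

Verification:
y'' = -98cos(7x) - 147sin(7x)
y'' + 36y ≠ 0 (frequency mismatch: got 49 instead of 36)

No, it is not a solution.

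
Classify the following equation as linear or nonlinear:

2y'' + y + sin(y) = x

Nonlinear (sin(y) is nonlinear in y)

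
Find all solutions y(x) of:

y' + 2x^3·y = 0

Using integrating factor method:

General solution: y = Ce^(-x^4/2)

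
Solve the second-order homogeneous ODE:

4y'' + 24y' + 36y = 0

Characteristic equation: 4r² + 24r + 36 = 0
Divide by 4: r² + 6r + 9 = 0
Factored: (r + 3)² = 0
Repeated root: r = -3
General solution: y = (C₁ + C₂x)e^(-3x)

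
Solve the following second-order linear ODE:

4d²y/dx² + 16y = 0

Characteristic equation: 4r² + 16 = 0
Divide by 4: r² + 4 = 0
Roots: r = ±2i (complex conjugates)
General solution: y = C₁cos(2x) + C₂sin(2x)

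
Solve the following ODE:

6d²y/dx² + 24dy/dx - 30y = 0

Characteristic equation: 6r² + 24r - 30 = 0
Divide by 6: r² + 4r - 5 = 0
Roots: r = 1, -5 (distinct real)
General solution: y = C₁e^x + C₂e^(-5x)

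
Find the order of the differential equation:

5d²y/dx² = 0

The order is 2 (highest derivative is of order 2).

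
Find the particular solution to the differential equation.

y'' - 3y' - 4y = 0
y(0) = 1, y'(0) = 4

General solution: y = C₁e^(4x) + C₂e^(-x)
Applying ICs: C₁ = 1, C₂ = 0
Particular solution: y = e^(4x)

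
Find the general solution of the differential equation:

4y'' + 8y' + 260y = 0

Characteristic equation: 4r² + 8r + 260 = 0
Divide by 4: r² + 2r + 65 = 0
Roots: r = -1 ± 8i (complex conjugates)
General solution: y = e^(-x)(C₁cos(8x) + C₂sin(8x))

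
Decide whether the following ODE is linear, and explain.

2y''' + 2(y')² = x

Nonlinear ((y')² term)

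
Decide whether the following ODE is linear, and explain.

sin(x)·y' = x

Linear (y and its derivatives appear to the first power only, no products of y terms)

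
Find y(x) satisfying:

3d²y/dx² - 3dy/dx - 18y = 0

Characteristic equation: 3r² - 3r - 18 = 0
Divide by 3: r² - r - 6 = 0
Roots: r = 3, -2 (distinct real)
General solution: y = C₁e^(3x) + C₂e^(-2x)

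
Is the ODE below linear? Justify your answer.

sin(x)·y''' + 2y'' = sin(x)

Yes. Linear (y and its derivatives appear to the first power only, no products of y terms)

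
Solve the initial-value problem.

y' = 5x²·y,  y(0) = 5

General solution: y = Ce^(5x³/3)
Applying IC y(0) = 5:
Particular solution: y = 5e^(5x³/3)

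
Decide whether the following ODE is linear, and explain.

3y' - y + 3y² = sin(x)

Nonlinear (y² term)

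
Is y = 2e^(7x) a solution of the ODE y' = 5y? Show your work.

Verification:
y = 2e^(7x)
y' = 14e^(7x)
But 5y = 10e^(7x)
y' ≠ 5y — the derivative does not match

No, it is not a solution.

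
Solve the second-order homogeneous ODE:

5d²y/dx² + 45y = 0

Characteristic equation: 5r² + 45 = 0
Divide by 5: r² + 9 = 0
Roots: r = ±3i (complex conjugates)
General solution: y = C₁cos(3x) + C₂sin(3x)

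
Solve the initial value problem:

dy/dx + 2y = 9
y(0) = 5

General solution: y = 9/2 + Ce^(-2x)
Applying y(0) = 5: C = 5 - 9/2 = 1/2
Particular solution: y = 9/2 + (1/2)e^(-2x)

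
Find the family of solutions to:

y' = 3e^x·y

Separating variables and integrating:
ln|y| = 3e^x + C

General solution: y = Ce^(3e^x)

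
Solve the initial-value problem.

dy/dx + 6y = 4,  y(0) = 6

General solution: y = 2/3 + Ce^(-6x)
Applying y(0) = 6: C = 6 - 2/3 = 16/3
Particular solution: y = 2/3 + (16/3)e^(-6x)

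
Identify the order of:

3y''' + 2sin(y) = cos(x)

The order is 3 (highest derivative is of order 3).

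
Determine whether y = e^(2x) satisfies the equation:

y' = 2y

Verification:
y = e^(2x)
y' = 2e^(2x)
2y = 2e^(2x)
y' = 2y ✓

Yes, it is a solution.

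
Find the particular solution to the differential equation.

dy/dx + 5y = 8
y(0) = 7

General solution: y = 8/5 + Ce^(-5x)
Applying y(0) = 7: C = 7 - 8/5 = 27/5
Particular solution: y = 8/5 + (27/5)e^(-5x)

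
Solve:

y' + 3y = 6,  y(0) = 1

General solution: y = 2 + Ce^(-3x)
Applying y(0) = 1: C = 1 - 2 = -1
Particular solution: y = 2 - e^(-3x)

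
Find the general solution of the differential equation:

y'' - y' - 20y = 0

Characteristic equation: r² - r - 20 = 0
Roots: r = 5, -4 (distinct real)
General solution: y = C₁e^(5x) + C₂e^(-4x)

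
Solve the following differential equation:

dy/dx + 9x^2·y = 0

Using integrating factor method:

General solution: y = Ce^(-3x^3)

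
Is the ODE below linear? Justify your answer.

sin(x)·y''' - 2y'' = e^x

Yes. Linear (y and its derivatives appear to the first power only, no products of y terms)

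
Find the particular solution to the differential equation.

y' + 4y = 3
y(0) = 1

General solution: y = 3/4 + Ce^(-4x)
Applying y(0) = 1: C = 1 - 3/4 = 1/4
Particular solution: y = 3/4 + (1/4)e^(-4x)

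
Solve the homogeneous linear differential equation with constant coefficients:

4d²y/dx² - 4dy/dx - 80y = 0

Characteristic equation: 4r² - 4r - 80 = 0
Divide by 4: r² - r - 20 = 0
Roots: r = 5, -4 (distinct real)
General solution: y = C₁e^(5x) + C₂e^(-4x)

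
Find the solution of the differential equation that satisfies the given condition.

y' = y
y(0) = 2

General solution: y = Ce^x
Applying IC y(0) = 2:
Particular solution: y = 2e^x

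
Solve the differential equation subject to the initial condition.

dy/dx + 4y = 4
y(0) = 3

General solution: y = 1 + Ce^(-4x)
Applying y(0) = 3: C = 3 - 1 = 2
Particular solution: y = 1 + 2e^(-4x)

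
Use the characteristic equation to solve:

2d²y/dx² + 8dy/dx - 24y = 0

Characteristic equation: 2r² + 8r - 24 = 0
Divide by 2: r² + 4r - 12 = 0
Roots: r = 2, -6 (distinct real)
General solution: y = C₁e^(2x) + C₂e^(-6x)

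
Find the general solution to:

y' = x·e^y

Separating variables and integrating:
-e^(-y) = x²/2 + C

General solution: y = -ln(C - x²/2)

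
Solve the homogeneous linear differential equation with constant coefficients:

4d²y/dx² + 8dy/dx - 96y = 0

Characteristic equation: 4r² + 8r - 96 = 0
Divide by 4: r² + 2r - 24 = 0
Roots: r = 4, -6 (distinct real)
General solution: y = C₁e^(4x) + C₂e^(-6x)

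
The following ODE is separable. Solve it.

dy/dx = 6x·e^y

Separating variables and integrating:
-e^(-y) = 3x² + C

General solution: y = -ln(C - 3x²)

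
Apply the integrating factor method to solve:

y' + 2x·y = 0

Using integrating factor method:

General solution: y = Ce^(-x^2)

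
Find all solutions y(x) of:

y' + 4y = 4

Using integrating factor method:

General solution: y = 1 + Ce^(-4x)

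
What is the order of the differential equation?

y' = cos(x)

The order is 1 (highest derivative is of order 1).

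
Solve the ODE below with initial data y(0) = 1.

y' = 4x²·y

General solution: y = Ce^(4x³/3)
Applying IC y(0) = 1:
Particular solution: y = e^(4x³/3)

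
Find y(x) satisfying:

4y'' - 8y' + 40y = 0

Characteristic equation: 4r² - 8r + 40 = 0
Divide by 4: r² - 2r + 10 = 0
Roots: r = 1 ± 3i (complex conjugates)
General solution: y = e^x(C₁cos(3x) + C₂sin(3x))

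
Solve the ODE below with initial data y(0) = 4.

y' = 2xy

General solution: y = Ce^(x²)
Applying IC y(0) = 4:
Particular solution: y = 4e^(x²)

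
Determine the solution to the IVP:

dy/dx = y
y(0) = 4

General solution: y = Ce^x
Applying IC y(0) = 4:
Particular solution: y = 4e^x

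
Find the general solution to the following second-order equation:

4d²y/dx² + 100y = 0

Characteristic equation: 4r² + 100 = 0
Divide by 4: r² + 25 = 0
Roots: r = ±5i (complex conjugates)
General solution: y = C₁cos(5x) + C₂sin(5x)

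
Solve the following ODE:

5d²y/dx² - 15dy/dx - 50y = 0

Characteristic equation: 5r² - 15r - 50 = 0
Divide by 5: r² - 3r - 10 = 0
Roots: r = 5, -2 (distinct real)
General solution: y = C₁e^(5x) + C₂e^(-2x)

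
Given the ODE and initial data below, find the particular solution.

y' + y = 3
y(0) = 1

General solution: y = 3 + Ce^(-x)
Applying y(0) = 1: C = 1 - 3 = -2
Particular solution: y = 3 - 2e^(-x)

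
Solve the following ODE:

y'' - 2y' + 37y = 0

Characteristic equation: r² - 2r + 37 = 0
Roots: r = 1 ± 6i (complex conjugates)
General solution: y = e^x(C₁cos(6x) + C₂sin(6x))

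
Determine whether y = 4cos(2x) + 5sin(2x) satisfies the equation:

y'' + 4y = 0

Verification:
y'' = -16cos(2x) - 20sin(2x)
y'' + 4y = 0 ✓

Yes, it is a solution.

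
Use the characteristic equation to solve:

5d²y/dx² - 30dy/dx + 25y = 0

Characteristic equation: 5r² - 30r + 25 = 0
Divide by 5: r² - 6r + 5 = 0
Roots: r = 1, 5 (distinct real)
General solution: y = C₁e^x + C₂e^(5x)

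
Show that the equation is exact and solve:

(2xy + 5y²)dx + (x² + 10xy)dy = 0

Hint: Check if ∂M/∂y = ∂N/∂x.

Verify exactness: ∂M/∂y = ∂N/∂x ✓
Find F(x,y) such that ∂F/∂x = M, ∂F/∂y = N
Solution: x²y + 5xy² = C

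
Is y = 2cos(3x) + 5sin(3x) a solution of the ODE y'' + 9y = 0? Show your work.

Verification:
y'' = -18cos(3x) - 45sin(3x)
y'' + 9y = 0 ✓

Yes, it is a solution.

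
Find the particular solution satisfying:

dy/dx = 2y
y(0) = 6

General solution: y = Ce^(2x)
Applying IC y(0) = 6:
Particular solution: y = 6e^(2x)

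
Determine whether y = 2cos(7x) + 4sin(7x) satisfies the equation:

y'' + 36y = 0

Verification:
y'' = -98cos(7x) - 196sin(7x)
y'' + 36y ≠ 0 (frequency mismatch: got 49 instead of 36)

No, it is not a solution.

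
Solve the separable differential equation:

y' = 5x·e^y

Separating variables and integrating:
-e^(-y) = 5x²/2 + C

General solution: y = -ln(C - 5x²/2)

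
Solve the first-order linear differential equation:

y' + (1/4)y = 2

Using integrating factor method:

General solution: y = 8 + Ce^(-x/4)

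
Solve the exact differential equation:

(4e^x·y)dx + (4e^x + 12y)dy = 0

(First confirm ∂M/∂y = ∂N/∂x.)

Verify exactness: ∂M/∂y = ∂N/∂x ✓
Find F(x,y) such that ∂F/∂x = M, ∂F/∂y = N
Solution: 4e^x·y + 6y² = C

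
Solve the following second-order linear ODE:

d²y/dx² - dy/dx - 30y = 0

Characteristic equation: r² - r - 30 = 0
Roots: r = 6, -5 (distinct real)
General solution: y = C₁e^(6x) + C₂e^(-5x)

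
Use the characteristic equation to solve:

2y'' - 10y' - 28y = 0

Characteristic equation: 2r² - 10r - 28 = 0
Divide by 2: r² - 5r - 14 = 0
Roots: r = 7, -2 (distinct real)
General solution: y = C₁e^(7x) + C₂e^(-2x)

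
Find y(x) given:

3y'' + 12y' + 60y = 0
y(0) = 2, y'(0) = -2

General solution: y = e^(-2x)(C₁cos(4x) + C₂sin(4x))
Complex roots r = -2 ± 4i
Applying ICs: C₁ = 2, C₂ = 1/2
Particular solution: y = e^(-2x)(2cos(4x) + (1/2)sin(4x))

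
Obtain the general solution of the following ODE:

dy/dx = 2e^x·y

Separating variables and integrating:
ln|y| = 2e^x + C

General solution: y = Ce^(2e^x)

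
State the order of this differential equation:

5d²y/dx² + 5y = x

The order is 2 (highest derivative is of order 2).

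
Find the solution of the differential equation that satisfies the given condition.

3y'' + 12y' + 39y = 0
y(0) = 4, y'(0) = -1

General solution: y = e^(-2x)(C₁cos(3x) + C₂sin(3x))
Complex roots r = -2 ± 3i
Applying ICs: C₁ = 4, C₂ = 7/3
Particular solution: y = e^(-2x)(4cos(3x) + (7/3)sin(3x))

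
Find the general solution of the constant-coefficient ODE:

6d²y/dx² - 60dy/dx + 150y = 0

Characteristic equation: 6r² - 60r + 150 = 0
Divide by 6: r² - 10r + 25 = 0
Factored: (r - 5)² = 0
Repeated root: r = 5
General solution: y = (C₁ + C₂x)e^(5x)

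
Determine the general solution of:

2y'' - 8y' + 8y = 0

Characteristic equation: 2r² - 8r + 8 = 0
Divide by 2: r² - 4r + 4 = 0
Factored: (r - 2)² = 0
Repeated root: r = 2
General solution: y = (C₁ + C₂x)e^(2x)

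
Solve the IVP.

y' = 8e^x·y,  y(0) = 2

General solution: y = Ce^(8e^x)
Applying IC y(0) = 2:
Particular solution: y = 2e^(8(e^x - 1))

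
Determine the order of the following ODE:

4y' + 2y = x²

The order is 1 (highest derivative is of order 1).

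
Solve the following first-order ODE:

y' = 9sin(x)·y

Separating variables and integrating:
ln|y| = -9cos(x) + C

General solution: y = Ce^(-9cos(x))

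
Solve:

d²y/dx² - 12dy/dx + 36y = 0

Characteristic equation: r² - 12r + 36 = 0
Factored: (r - 6)² = 0
Repeated root: r = 6
General solution: y = (C₁ + C₂x)e^(6x)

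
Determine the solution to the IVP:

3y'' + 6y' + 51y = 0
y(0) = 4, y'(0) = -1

General solution: y = e^(-x)(C₁cos(4x) + C₂sin(4x))
Complex roots r = -1 ± 4i
Applying ICs: C₁ = 4, C₂ = 3/4
Particular solution: y = e^(-x)(4cos(4x) + (3/4)sin(4x))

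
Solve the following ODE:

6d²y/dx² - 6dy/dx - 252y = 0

Characteristic equation: 6r² - 6r - 252 = 0
Divide by 6: r² - r - 42 = 0
Roots: r = 7, -6 (distinct real)
General solution: y = C₁e^(7x) + C₂e^(-6x)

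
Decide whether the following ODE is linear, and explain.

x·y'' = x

Linear (y and its derivatives appear to the first power only, no products of y terms)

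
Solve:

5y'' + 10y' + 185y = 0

Characteristic equation: 5r² + 10r + 185 = 0
Divide by 5: r² + 2r + 37 = 0
Roots: r = -1 ± 6i (complex conjugates)
General solution: y = e^(-x)(C₁cos(6x) + C₂sin(6x))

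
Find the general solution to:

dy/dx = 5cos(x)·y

Separating variables and integrating:
ln|y| = 5sin(x) + C

General solution: y = Ce^(5sin(x))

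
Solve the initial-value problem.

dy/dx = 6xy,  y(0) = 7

General solution: y = Ce^(3x²)
Applying IC y(0) = 7:
Particular solution: y = 7e^(3x²)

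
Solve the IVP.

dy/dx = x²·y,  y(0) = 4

General solution: y = Ce^(x³/3)
Applying IC y(0) = 4:
Particular solution: y = 4e^(x³/3)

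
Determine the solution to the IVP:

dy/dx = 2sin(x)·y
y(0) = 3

General solution: y = Ce^(-2cos(x))
Applying IC y(0) = 3:
Particular solution: y = 3e^(2(1-cos(x)))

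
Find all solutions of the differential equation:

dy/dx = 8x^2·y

Separating variables and integrating:
ln|y| = 8x^3/3 + C

General solution: y = Ce^(8x^3/3)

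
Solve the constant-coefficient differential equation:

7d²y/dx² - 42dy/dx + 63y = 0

Characteristic equation: 7r² - 42r + 63 = 0
Divide by 7: r² - 6r + 9 = 0
Factored: (r - 3)² = 0
Repeated root: r = 3
General solution: y = (C₁ + C₂x)e^(3x)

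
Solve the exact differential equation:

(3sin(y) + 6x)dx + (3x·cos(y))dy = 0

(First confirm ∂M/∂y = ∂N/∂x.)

Verify exactness: ∂M/∂y = ∂N/∂x ✓
Find F(x,y) such that ∂F/∂x = M, ∂F/∂y = N
Solution: 3x·sin(y) + 3x² = C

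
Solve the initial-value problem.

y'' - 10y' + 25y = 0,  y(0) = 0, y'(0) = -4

General solution: y = (C₁ + C₂x)e^(5x)
Repeated root r = 5
Applying ICs: C₁ = 0, C₂ = -4
Particular solution: y = -4xe^(5x)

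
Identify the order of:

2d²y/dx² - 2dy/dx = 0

The order is 2 (highest derivative is of order 2).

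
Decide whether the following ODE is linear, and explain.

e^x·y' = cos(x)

Linear (y and its derivatives appear to the first power only, no products of y terms)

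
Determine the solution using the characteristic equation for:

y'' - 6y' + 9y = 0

Characteristic equation: r² - 6r + 9 = 0
Factored: (r - 3)² = 0
Repeated root: r = 3
General solution: y = (C₁ + C₂x)e^(3x)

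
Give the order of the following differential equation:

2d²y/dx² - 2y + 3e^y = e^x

The order is 2 (highest derivative is of order 2).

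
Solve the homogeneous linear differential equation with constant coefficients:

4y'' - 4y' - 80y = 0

Characteristic equation: 4r² - 4r - 80 = 0
Divide by 4: r² - r - 20 = 0
Roots: r = 5, -4 (distinct real)
General solution: y = C₁e^(5x) + C₂e^(-4x)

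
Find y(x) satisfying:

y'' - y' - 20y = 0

Characteristic equation: r² - r - 20 = 0
Roots: r = 5, -4 (distinct real)
General solution: y = C₁e^(5x) + C₂e^(-4x)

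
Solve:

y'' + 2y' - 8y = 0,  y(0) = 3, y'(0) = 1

General solution: y = C₁e^(2x) + C₂e^(-4x)
Applying ICs: C₁ = 13/6, C₂ = 5/6
Particular solution: y = (13/6)e^(2x) + (5/6)e^(-4x)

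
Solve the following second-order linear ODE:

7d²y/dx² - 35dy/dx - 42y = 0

Characteristic equation: 7r² - 35r - 42 = 0
Divide by 7: r² - 5r - 6 = 0
Roots: r = 6, -1 (distinct real)
General solution: y = C₁e^(6x) + C₂e^(-x)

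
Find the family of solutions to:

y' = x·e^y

Separating variables and integrating:
-e^(-y) = x²/2 + C

General solution: y = -ln(C - x²/2)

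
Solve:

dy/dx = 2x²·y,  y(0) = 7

General solution: y = Ce^(2x³/3)
Applying IC y(0) = 7:
Particular solution: y = 7e^(2x³/3)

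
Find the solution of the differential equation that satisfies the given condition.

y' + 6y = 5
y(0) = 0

General solution: y = 5/6 + Ce^(-6x)
Applying y(0) = 0: C = 0 - 5/6 = -5/6
Particular solution: y = 5/6 - (5/6)e^(-6x)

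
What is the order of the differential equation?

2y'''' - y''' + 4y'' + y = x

The order is 4 (highest derivative is of order 4).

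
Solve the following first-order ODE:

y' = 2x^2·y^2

Separating variables and integrating:
-1/y = 2x^3/3 + C

General solution: y^-1 = (-2/3)x^3 + C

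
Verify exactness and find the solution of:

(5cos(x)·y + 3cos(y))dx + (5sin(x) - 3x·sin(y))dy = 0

Verify exactness: ∂M/∂y = ∂N/∂x ✓
Find F(x,y) such that ∂F/∂x = M, ∂F/∂y = N
Solution: 5sin(x)·y + 3x·cos(y) = C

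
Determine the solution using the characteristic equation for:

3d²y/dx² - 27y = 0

Characteristic equation: 3r² - 27 = 0
Divide by 3: r² - 9 = 0
Roots: r = 3, -3 (distinct real)
General solution: y = C₁e^(3x) + C₂e^(-3x)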